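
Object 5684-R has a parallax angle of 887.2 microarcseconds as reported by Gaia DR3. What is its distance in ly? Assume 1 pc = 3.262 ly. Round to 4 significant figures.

p = 887.2 microarcseconds = 0.0008872 arcsec.
d = 1/p = 1/0.0008872 = 1127.1 pc.
In light-years: 1127.1 × 3.262 = 3676.6 ly.

3677 ly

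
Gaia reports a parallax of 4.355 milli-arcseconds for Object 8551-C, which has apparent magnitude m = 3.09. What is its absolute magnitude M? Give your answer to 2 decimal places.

M = -3.72

d = 1/p = 1/0.004355″ = 229.62 pc.
m − M = 5 log₁₀(229.62) − 5 = 11.8050 − 5 = 6.8050.
M = m − (m − M) = 3.09 − 6.8050 = -3.72.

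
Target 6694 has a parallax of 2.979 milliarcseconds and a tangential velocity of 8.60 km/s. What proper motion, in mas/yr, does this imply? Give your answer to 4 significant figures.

d = 1/p = 1/0.002979″ = 335.68 pc.
μ = v_t / (4.74 d) = 8.60 / (4.74 × 335.68) = 8.60 / 1591.1 = 0.0054051 ″/yr = 5.4051 mas/yr.

5.405 mas/yr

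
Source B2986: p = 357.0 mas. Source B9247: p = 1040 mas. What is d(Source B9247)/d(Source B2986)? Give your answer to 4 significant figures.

0.3433

Since d = 1/p, d_B/d_A = p_A/p_B.
= 357.0 / 1040 = 0.34327.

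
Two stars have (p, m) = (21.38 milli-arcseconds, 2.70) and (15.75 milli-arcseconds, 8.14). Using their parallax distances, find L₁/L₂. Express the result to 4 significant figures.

d₁ = 1/p₁ = 1/0.02138″ = 46.773 pc; d₂ = 1/p₂ = 1/0.01575″ = 63.492 pc.
M₁ = m₁ − 5 log₁₀ d₁ + 5 = 2.70 − 8.3500 + 5 = -0.6500.
M₂ = 8.14 − 9.0136 + 5 = 4.1264.
L₁/L₂ = 10^(0.4(M₂ − M₁)) = 10^(0.4 × 4.7764) = 10^1.91056 = 81.388.

L₁/L₂ = 81.39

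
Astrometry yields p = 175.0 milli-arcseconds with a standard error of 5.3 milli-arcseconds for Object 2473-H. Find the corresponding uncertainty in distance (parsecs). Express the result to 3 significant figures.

0.173 pc

d = 1/p, so σ_d = σ_p / p².
σ_d = 0.00530 / (0.1750)² = 0.00530 / 0.030625 = 0.17306 pc.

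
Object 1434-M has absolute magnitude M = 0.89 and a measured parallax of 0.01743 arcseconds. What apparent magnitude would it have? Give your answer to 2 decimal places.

d = 1/p = 1/0.01743″ = 57.372 pc.
m − M = 5 log₁₀ d − 5 = 5 log₁₀(57.372) − 5 = 8.7935 − 5 = 3.7935.
m = M + (m − M) = 0.89 + 3.7935 = 4.68.

m = 4.68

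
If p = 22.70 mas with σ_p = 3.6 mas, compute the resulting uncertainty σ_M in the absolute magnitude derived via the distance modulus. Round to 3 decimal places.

σ_M = 0.344 mag

M = m − 5 log₁₀ d + 5 = m + 5 log₁₀ p + 5, so ∂M/∂p = 5/(p ln 10).
σ_M = (5/ln 10) · (σ_p/p) = 2.1715 × 3.6/22.70 = 2.1715 × 0.15859 = 0.34438.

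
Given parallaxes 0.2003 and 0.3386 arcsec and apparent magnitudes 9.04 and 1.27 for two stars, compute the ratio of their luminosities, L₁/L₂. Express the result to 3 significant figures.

d₁ = 1/p₁ = 1/0.2003″ = 4.9925 pc; d₂ = 1/p₂ = 1/0.3386″ = 2.9533 pc.
M₁ = m₁ − 5 log₁₀ d₁ + 5 = 9.04 − 3.4916 + 5 = 10.5484.
M₂ = 1.27 − 2.3515 + 5 = 3.9185.
L₁/L₂ = 10^(0.4(M₂ − M₁)) = 10^(0.4 × (-6.6299)) = 10^(-2.65196) = 0.0022286.

L₁/L₂ = 0.00223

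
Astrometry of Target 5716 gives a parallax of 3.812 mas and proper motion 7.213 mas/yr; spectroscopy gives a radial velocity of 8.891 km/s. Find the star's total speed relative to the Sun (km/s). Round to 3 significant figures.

12.6 km/s

d = 1/p = 1/0.003812″ = 262.33 pc.
μ = 7.213 mas/yr = 0.007213 ″/yr.
v_t = 4.740 μ d = 4.740 × 0.007213 × 262.33 = 8.969 km/s.
v = √(v_r² + v_t²) = √(8.891² + 8.969²) = √159.493 = 12.629 km/s.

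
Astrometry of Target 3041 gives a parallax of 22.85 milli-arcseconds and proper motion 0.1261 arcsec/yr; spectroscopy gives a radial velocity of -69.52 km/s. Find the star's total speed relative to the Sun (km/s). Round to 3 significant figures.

74.3 km/s

d = 1/p = 1/0.02285″ = 43.764 pc.
v_t = 4.740 μ d = 4.740 × 0.1261 × 43.764 = 26.158 km/s.
v = √(v_r² + v_t²) = √((-69.52)² + 26.158²) = √5517.27 = 74.278 km/s.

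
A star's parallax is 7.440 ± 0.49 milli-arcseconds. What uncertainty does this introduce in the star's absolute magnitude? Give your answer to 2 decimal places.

M = m − 5 log₁₀ d + 5 = m + 5 log₁₀ p + 5, so ∂M/∂p = 5/(p ln 10).
σ_M = (5/ln 10) · (σ_p/p) = 2.1715 × 0.49/7.440 = 2.1715 × 0.06586 = 0.14301.

σ_M = 0.14 mag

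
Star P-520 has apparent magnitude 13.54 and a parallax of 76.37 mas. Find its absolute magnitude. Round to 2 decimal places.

d = 1/p = 1/0.07637″ = 13.094 pc.
m − M = 5 log₁₀(13.094) − 5 = 5.5854 − 5 = 0.5854.
M = m − (m − M) = 13.54 − 0.5854 = 12.95.

M = 12.95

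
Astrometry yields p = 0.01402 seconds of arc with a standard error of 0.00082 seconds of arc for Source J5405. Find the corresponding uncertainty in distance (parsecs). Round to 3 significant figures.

d = 1/p, so σ_d = σ_p / p².
σ_d = 0.000820 / (0.01402)² = 0.000820 / 0.00019656 = 4.1718 pc.

4.17 pc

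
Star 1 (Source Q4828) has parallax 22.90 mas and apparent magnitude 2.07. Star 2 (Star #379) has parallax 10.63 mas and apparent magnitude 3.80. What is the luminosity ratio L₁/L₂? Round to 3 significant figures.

d₁ = 1/p₁ = 1/0.02290″ = 43.668 pc; d₂ = 1/p₂ = 1/0.01063″ = 94.073 pc.
M₁ = m₁ − 5 log₁₀ d₁ + 5 = 2.07 − 8.2008 + 5 = -1.1308.
M₂ = 3.80 − 9.8673 + 5 = -1.0673.
L₁/L₂ = 10^(0.4(M₂ − M₁)) = 10^(0.4 × 0.0635) = 10^0.02540 = 1.0602.

L₁/L₂ = 1.06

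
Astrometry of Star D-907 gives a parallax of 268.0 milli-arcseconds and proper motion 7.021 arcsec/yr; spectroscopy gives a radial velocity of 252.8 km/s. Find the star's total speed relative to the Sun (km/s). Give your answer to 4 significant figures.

d = 1/p = 1/0.2680″ = 3.7313 pc.
v_t = 4.740 μ d = 4.740 × 7.021 × 3.7313 = 124.18 km/s.
v = √(v_r² + v_t²) = √(252.8² + 124.18²) = √79328.5 = 281.65 km/s.

281.7 km/s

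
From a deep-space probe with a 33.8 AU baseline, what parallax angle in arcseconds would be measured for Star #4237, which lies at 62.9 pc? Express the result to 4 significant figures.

0.5374 arcsec

p (arcsec) = B (AU) / d (pc).
p = 33.8 / 62.9 = 0.53736 arcsec.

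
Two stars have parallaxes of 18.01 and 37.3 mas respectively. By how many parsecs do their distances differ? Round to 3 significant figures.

28.7 pc

d_A = 1/0.01801″ = 55.525 pc; d_B = 1/0.03730″ = 26.81 pc.
|d_B − d_A| = |26.81 − 55.525| = 28.715 pc.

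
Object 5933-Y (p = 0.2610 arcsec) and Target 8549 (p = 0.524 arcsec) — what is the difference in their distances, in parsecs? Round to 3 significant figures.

d_A = 1/0.2610″ = 3.8314 pc; d_B = 1/0.5240″ = 1.9084 pc.
|d_B − d_A| = |1.9084 − 3.8314| = 1.923 pc.

1.92 pc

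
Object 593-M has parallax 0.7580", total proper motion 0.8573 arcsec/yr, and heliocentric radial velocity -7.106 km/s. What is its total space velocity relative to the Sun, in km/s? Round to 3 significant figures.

8.90 km/s

d = 1/p = 1/0.7580″ = 1.3193 pc.
v_t = 4.740 μ d = 4.740 × 0.8573 × 1.3193 = 5.3611 km/s.
v = √(v_r² + v_t²) = √((-7.106)² + 5.3611²) = √79.2366 = 8.9015 km/s.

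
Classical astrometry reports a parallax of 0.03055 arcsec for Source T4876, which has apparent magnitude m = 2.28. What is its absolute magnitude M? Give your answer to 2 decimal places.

M = -0.29

d = 1/p = 1/0.03055″ = 32.733 pc.
m − M = 5 log₁₀(32.733) − 5 = 7.5749 − 5 = 2.5749.
M = m − (m − M) = 2.28 − 2.5749 = -0.29.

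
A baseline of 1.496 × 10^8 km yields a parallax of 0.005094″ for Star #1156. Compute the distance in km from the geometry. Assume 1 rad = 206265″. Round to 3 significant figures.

θ = 0.005094″ = 0.005094/206265 = 2.4696 × 10^-8 rad.
d = B/θ = (1.496 × 10^8) / (2.4696 × 10^-8) = 6.0577 × 10^15 km.

6.06 × 10^15 km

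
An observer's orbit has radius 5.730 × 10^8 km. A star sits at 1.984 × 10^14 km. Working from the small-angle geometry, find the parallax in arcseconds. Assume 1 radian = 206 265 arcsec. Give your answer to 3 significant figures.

θ ≈ B/d = (5.730 × 10^8) / (1.984 × 10^14) = 2.8881 × 10^-6 rad.
In arcseconds: 2.8881 × 10^-6 × 206265 = 0.59571″.

0.596 arcsec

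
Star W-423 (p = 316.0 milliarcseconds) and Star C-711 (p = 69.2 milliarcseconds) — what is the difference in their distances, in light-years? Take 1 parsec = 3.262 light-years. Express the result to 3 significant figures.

d_A = 1/0.3160″ = 3.1646 pc; d_B = 1/0.06920″ = 14.451 pc.
|d_B − d_A| = |14.451 − 3.1646| = 11.286 pc = 11.286 × 3.262 ly = 36.815 ly.

36.8 ly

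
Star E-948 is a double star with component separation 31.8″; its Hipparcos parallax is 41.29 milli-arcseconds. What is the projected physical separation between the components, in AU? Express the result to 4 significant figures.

d = 1/p = 1/0.04129″ = 24.219 pc.
At distance d (pc), an angle of θ arcsec spans θ·d AU: s = 31.8 × 24.219 = 770.16 AU.

770.2 AU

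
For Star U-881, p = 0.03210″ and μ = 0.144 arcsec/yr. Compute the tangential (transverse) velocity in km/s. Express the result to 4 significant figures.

21.26 km/s

d = 1/p = 1/0.03210″ = 31.153 pc.
v_t = 4.74 × μ × d = 4.74 × 0.144 × 31.153 = 21.264 km/s.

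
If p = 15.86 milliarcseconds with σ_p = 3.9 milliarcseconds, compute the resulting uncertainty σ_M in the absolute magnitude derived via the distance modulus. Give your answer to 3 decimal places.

σ_M = 0.534 mag

M = m − 5 log₁₀ d + 5 = m + 5 log₁₀ p + 5, so ∂M/∂p = 5/(p ln 10).
σ_M = (5/ln 10) · (σ_p/p) = 2.1715 × 3.9/15.86 = 2.1715 × 0.2459 = 0.53397.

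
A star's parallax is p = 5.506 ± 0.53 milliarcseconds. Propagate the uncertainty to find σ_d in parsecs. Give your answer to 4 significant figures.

d = 1/p, so σ_d = σ_p / p².
σ_d = 0.000530 / (0.005506)² = 0.000530 / 0.000030316 = 17.483 pc.

17.48 pc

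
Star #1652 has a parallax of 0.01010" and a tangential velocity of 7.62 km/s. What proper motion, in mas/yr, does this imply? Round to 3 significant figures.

16.2 mas/yr

d = 1/p = 1/0.01010″ = 99.01 pc.
μ = v_t / (4.74 d) = 7.62 / (4.74 × 99.01) = 7.62 / 469.31 = 0.016237 ″/yr = 16.237 mas/yr.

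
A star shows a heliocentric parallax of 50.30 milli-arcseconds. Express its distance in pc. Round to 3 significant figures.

19.9 pc

p = 50.30 milli-arcseconds = 0.05030 arcsec.
d = 1/p = 1/0.05030 = 19.881 pc.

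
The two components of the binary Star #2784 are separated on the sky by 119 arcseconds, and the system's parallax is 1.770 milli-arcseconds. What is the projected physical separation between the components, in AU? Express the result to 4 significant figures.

67230 AU

d = 1/p = 1/0.001770″ = 564.97 pc.
At distance d (pc), an angle of θ arcsec spans θ·d AU: s = 119 × 564.97 = 67231 AU.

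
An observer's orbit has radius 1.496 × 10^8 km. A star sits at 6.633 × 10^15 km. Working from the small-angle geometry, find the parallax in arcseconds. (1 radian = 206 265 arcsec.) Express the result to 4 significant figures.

0.004652 arcsec

θ ≈ B/d = (1.496 × 10^8) / (6.633 × 10^15) = 2.2554 × 10^-8 rad.
In arcseconds: 2.2554 × 10^-8 × 206265 = 0.0046521″.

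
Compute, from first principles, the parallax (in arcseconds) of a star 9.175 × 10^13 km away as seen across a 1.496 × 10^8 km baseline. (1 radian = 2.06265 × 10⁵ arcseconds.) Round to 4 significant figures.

θ ≈ B/d = (1.496 × 10^8) / (9.175 × 10^13) = 1.6305 × 10^-6 rad.
In arcseconds: 1.6305 × 10^-6 × 206265 = 0.33632″.

0.3363 arcsec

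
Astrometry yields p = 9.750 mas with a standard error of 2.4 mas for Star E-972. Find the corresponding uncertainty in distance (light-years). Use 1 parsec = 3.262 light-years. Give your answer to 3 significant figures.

82.4 ly

d = 1/p, so σ_d = σ_p / p².
σ_d = 0.00240 / (0.009750)² = 0.00240 / 0.000095063 = 25.246 pc = 25.246 × 3.262 ly = 82.352 ly.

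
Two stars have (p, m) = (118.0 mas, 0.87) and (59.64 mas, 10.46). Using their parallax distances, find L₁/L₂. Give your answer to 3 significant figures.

L₁/L₂ = 1750

d₁ = 1/p₁ = 1/0.1180″ = 8.4746 pc; d₂ = 1/p₂ = 1/0.05964″ = 16.767 pc.
M₁ = m₁ − 5 log₁₀ d₁ + 5 = 0.87 − 4.6406 + 5 = 1.2294.
M₂ = 10.46 − 6.1223 + 5 = 9.3377.
L₁/L₂ = 10^(0.4(M₂ − M₁)) = 10^(0.4 × 8.1083) = 10^3.24332 = 1751.1.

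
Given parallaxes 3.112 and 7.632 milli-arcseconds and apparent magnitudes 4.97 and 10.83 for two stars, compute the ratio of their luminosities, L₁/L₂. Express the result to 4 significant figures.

d₁ = 1/p₁ = 1/0.003112″ = 321.34 pc; d₂ = 1/p₂ = 1/0.007632″ = 131.03 pc.
M₁ = m₁ − 5 log₁₀ d₁ + 5 = 4.97 − 12.5348 + 5 = -2.5648.
M₂ = 10.83 − 10.5869 + 5 = 5.2431.
L₁/L₂ = 10^(0.4(M₂ − M₁)) = 10^(0.4 × 7.8079) = 10^3.12316 = 1327.9.

L₁/L₂ = 1328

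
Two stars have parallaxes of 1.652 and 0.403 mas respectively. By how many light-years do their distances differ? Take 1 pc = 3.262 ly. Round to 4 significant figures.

d_A = 1/0.001652″ = 605.33 pc; d_B = 1/0.0004030″ = 2481.4 pc.
|d_B − d_A| = |2481.4 − 605.33| = 1876.1 pc = 1876.1 × 3.262 ly = 6119.8 ly.

6120 ly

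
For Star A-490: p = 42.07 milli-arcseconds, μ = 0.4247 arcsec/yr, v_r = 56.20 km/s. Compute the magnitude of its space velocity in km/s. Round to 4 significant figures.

73.81 km/s

d = 1/p = 1/0.04207″ = 23.77 pc.
v_t = 4.740 μ d = 4.740 × 0.4247 × 23.77 = 47.851 km/s.
v = √(v_r² + v_t²) = √(56.20² + 47.851²) = √5448.16 = 73.812 km/s.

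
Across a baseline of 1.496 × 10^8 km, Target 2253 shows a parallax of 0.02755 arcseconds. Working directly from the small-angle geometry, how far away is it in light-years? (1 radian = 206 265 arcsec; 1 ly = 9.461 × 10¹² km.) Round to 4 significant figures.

θ = 0.02755″ = 0.02755/206265 = 1.3357 × 10^-7 rad.
d = B/θ = (1.496 × 10^8) / (1.3357 × 10^-7) = 1.1200 × 10^15 km = (1.1200 × 10^15) / (9.461 × 10^12) ly = 118.38 ly.

118.4 ly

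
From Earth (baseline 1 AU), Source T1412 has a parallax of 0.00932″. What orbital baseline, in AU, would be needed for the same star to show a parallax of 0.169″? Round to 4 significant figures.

Parallax scales linearly with baseline: p ∝ B, so B = p_target / p_Earth × 1 AU.
B = 0.169 / 0.00932 = 18.133 AU.

18.13 AU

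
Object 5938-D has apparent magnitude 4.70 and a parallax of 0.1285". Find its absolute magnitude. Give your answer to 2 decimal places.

d = 1/p = 1/0.1285″ = 7.7821 pc.
m − M = 5 log₁₀(7.7821) − 5 = 4.4555 − 5 = -0.5445.
M = m − (m − M) = 4.70 − (-0.5445) = 5.24.

M = 5.24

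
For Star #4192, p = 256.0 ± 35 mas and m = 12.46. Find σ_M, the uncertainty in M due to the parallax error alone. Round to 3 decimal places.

σ_M = 0.297 mag

M = m − 5 log₁₀ d + 5 = m + 5 log₁₀ p + 5, so ∂M/∂p = 5/(p ln 10).
σ_M = (5/ln 10) · (σ_p/p) = 2.1715 × 35/256.0 = 2.1715 × 0.13672 = 0.29689.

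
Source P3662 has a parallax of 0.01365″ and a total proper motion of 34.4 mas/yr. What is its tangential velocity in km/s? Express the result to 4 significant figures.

d = 1/p = 1/0.01365″ = 73.26 pc.
μ = 34.4 mas/yr = 0.0344 ″/yr.
v_t = 4.74 × μ × d = 4.74 × 0.0344 × 73.26 = 11.945 km/s.

11.95 km/s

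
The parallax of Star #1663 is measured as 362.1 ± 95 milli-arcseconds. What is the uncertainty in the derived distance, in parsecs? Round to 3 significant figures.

d = 1/p, so σ_d = σ_p / p².
σ_d = 0.0950 / (0.3621)² = 0.0950 / 0.13112 = 0.72453 pc.

0.725 pc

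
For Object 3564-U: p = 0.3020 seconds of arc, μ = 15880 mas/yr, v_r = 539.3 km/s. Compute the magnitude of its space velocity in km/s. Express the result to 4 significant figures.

d = 1/p = 1/0.3020″ = 3.3113 pc.
μ = 15880 mas/yr = 15.88 ″/yr.
v_t = 4.740 μ d = 4.740 × 15.88 × 3.3113 = 249.25 km/s.
v = √(v_r² + v_t²) = √(539.3² + 249.25²) = √352970 = 594.11 km/s.

594.1 km/s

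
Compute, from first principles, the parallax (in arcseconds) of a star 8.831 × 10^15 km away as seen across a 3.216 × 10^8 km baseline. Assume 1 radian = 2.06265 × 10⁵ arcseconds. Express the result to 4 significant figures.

0.007512 arcsec

θ ≈ B/d = (3.216 × 10^8) / (8.831 × 10^15) = 3.6417 × 10^-8 rad.
In arcseconds: 3.6417 × 10^-8 × 206265 = 0.0075116″.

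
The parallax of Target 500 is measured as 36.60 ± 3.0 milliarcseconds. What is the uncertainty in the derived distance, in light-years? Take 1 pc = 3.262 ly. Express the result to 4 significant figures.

7.305 ly

d = 1/p, so σ_d = σ_p / p².
σ_d = 0.00300 / (0.03660)² = 0.00300 / 0.0013396 = 2.2395 pc = 2.2395 × 3.262 ly = 7.3052 ly.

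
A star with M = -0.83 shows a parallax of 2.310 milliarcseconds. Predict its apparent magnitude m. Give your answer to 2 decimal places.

m = 7.35

d = 1/p = 1/0.002310″ = 432.9 pc.
m − M = 5 log₁₀ d − 5 = 5 log₁₀(432.9) − 5 = 13.1819 − 5 = 8.1819.
m = M + (m − M) = -0.83 + 8.1819 = 7.35.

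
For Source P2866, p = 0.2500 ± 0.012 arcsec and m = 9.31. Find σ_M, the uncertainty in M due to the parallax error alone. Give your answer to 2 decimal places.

σ_M = 0.10 mag

M = m − 5 log₁₀ d + 5 = m + 5 log₁₀ p + 5, so ∂M/∂p = 5/(p ln 10).
σ_M = (5/ln 10) · (σ_p/p) = 2.1715 × 0.012/0.2500 = 2.1715 × 0.048 = 0.10423.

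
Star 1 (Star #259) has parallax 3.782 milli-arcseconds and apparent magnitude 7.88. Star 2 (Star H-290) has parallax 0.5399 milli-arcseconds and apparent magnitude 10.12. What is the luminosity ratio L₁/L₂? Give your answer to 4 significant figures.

L₁/L₂ = 0.1604

d₁ = 1/p₁ = 1/0.003782″ = 264.41 pc; d₂ = 1/p₂ = 1/0.0005399″ = 1852.2 pc.
M₁ = m₁ − 5 log₁₀ d₁ + 5 = 7.88 − 12.1114 + 5 = 0.7686.
M₂ = 10.12 − 16.3384 + 5 = -1.2184.
L₁/L₂ = 10^(0.4(M₂ − M₁)) = 10^(0.4 × (-1.9870)) = 10^(-0.79480) = 0.1604.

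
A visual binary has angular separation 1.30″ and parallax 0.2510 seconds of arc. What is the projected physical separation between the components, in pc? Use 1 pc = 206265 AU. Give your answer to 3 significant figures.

2.51 × 10^-5 pc

d = 1/p = 1/0.2510″ = 3.9841 pc.
At distance d (pc), an angle of θ arcsec spans θ·d AU: s = 1.30 × 3.9841 = 5.1793 AU.
= 5.1793 / 206265 = 2.5110 × 10^-5 pc.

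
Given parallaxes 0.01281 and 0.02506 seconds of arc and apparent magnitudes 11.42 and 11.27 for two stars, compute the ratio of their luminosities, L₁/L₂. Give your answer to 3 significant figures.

d₁ = 1/p₁ = 1/0.01281″ = 78.064 pc; d₂ = 1/p₂ = 1/0.02506″ = 39.904 pc.
M₁ = m₁ − 5 log₁₀ d₁ + 5 = 11.42 − 9.4623 + 5 = 6.9577.
M₂ = 11.27 − 8.0051 + 5 = 8.2649.
L₁/L₂ = 10^(0.4(M₂ − M₁)) = 10^(0.4 × 1.3072) = 10^0.52288 = 3.3333.

L₁/L₂ = 3.33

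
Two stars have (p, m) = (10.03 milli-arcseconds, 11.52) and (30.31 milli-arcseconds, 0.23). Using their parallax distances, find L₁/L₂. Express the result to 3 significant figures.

d₁ = 1/p₁ = 1/0.01003″ = 99.701 pc; d₂ = 1/p₂ = 1/0.03031″ = 32.992 pc.
M₁ = m₁ − 5 log₁₀ d₁ + 5 = 11.52 − 9.9935 + 5 = 6.5265.
M₂ = 0.23 − 7.5920 + 5 = -2.3620.
L₁/L₂ = 10^(0.4(M₂ − M₁)) = 10^(0.4 × (-8.8885)) = 10^(-3.55540) = 0.00027836.

L₁/L₂ = 0.000278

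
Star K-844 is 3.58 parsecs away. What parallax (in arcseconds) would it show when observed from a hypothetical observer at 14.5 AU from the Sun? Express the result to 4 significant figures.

4.050 arcsec

p (arcsec) = B (AU) / d (pc).
p = 14.5 / 3.58 = 4.0503 arcsec.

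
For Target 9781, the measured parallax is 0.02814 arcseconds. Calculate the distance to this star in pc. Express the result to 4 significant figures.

35.54 pc

d = 1/p = 1/0.02814 = 35.537 pc.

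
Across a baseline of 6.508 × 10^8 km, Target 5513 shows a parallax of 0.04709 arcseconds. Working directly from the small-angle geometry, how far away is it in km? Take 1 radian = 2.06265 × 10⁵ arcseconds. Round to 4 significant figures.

θ = 0.04709″ = 0.04709/206265 = 2.2830 × 10^-7 rad.
d = B/θ = (6.508 × 10^8) / (2.2830 × 10^-7) = 2.8506 × 10^15 km.

2.851 × 10^15 km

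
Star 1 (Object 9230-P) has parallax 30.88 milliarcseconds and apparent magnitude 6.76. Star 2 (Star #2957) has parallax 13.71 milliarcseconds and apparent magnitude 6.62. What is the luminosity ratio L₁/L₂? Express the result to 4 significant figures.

L₁/L₂ = 0.1733

d₁ = 1/p₁ = 1/0.03088″ = 32.383 pc; d₂ = 1/p₂ = 1/0.01371″ = 72.939 pc.
M₁ = m₁ − 5 log₁₀ d₁ + 5 = 6.76 − 7.5516 + 5 = 4.2084.
M₂ = 6.62 − 9.3148 + 5 = 2.3052.
L₁/L₂ = 10^(0.4(M₂ − M₁)) = 10^(0.4 × (-1.9032)) = 10^(-0.76128) = 0.17327.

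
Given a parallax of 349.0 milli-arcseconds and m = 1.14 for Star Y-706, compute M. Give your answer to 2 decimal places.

M = 3.85

d = 1/p = 1/0.3490″ = 2.8653 pc.
m − M = 5 log₁₀(2.8653) − 5 = 2.2859 − 5 = -2.7141.
M = m − (m − M) = 1.14 − (-2.7141) = 3.85.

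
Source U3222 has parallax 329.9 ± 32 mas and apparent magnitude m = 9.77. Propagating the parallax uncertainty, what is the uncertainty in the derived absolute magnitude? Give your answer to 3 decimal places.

σ_M = 0.211 mag

M = m − 5 log₁₀ d + 5 = m + 5 log₁₀ p + 5, so ∂M/∂p = 5/(p ln 10).
σ_M = (5/ln 10) · (σ_p/p) = 2.1715 × 32/329.9 = 2.1715 × 0.096999 = 0.21063.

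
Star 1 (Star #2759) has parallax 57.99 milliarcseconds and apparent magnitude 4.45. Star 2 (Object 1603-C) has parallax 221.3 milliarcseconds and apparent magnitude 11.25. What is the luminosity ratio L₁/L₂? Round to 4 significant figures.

L₁/L₂ = 7643

d₁ = 1/p₁ = 1/0.05799″ = 17.244 pc; d₂ = 1/p₂ = 1/0.2213″ = 4.5188 pc.
M₁ = m₁ − 5 log₁₀ d₁ + 5 = 4.45 − 6.1832 + 5 = 3.2668.
M₂ = 11.25 − 3.2751 + 5 = 12.9749.
L₁/L₂ = 10^(0.4(M₂ − M₁)) = 10^(0.4 × 9.7081) = 10^3.88324 = 7642.6.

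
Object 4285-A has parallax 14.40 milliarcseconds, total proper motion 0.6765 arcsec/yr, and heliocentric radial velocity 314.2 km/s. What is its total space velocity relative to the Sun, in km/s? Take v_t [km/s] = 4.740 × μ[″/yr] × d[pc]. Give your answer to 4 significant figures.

d = 1/p = 1/0.01440″ = 69.444 pc.
v_t = 4.740 μ d = 4.740 × 0.6765 × 69.444 = 222.68 km/s.
v = √(v_r² + v_t²) = √(314.2² + 222.68²) = √148308 = 385.11 km/s.

385.1 km/s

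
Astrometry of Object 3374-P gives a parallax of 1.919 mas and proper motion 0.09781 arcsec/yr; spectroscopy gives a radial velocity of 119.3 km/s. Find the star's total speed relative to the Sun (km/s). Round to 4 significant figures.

d = 1/p = 1/0.001919″ = 521.1 pc.
v_t = 4.740 μ d = 4.740 × 0.09781 × 521.1 = 241.59 km/s.
v = √(v_r² + v_t²) = √(119.3² + 241.59²) = √72598.2 = 269.44 km/s.

269.4 km/s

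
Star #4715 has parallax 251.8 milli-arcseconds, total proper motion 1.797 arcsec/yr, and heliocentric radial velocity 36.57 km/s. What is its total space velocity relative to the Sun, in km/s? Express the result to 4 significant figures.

d = 1/p = 1/0.2518″ = 3.9714 pc.
v_t = 4.740 μ d = 4.740 × 1.797 × 3.9714 = 33.828 km/s.
v = √(v_r² + v_t²) = √(36.57² + 33.828²) = √2481.7 = 49.817 km/s.

49.82 km/s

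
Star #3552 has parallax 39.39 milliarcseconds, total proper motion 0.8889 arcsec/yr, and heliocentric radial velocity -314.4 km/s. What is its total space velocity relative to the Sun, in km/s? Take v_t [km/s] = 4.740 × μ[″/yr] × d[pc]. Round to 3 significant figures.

d = 1/p = 1/0.03939″ = 25.387 pc.
v_t = 4.740 μ d = 4.740 × 0.8889 × 25.387 = 106.97 km/s.
v = √(v_r² + v_t²) = √((-314.4)² + 106.97²) = √110290 = 332.1 km/s.

332 km/s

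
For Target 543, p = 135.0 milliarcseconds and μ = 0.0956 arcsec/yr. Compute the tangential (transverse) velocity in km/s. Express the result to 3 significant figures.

d = 1/p = 1/0.1350″ = 7.4074 pc.
v_t = 4.74 × μ × d = 4.74 × 0.0956 × 7.4074 = 3.3566 km/s.

3.36 km/s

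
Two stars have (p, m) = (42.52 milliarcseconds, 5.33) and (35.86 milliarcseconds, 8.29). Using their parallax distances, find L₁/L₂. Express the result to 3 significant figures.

d₁ = 1/p₁ = 1/0.04252″ = 23.518 pc; d₂ = 1/p₂ = 1/0.03586″ = 27.886 pc.
M₁ = m₁ − 5 log₁₀ d₁ + 5 = 5.33 − 6.8570 + 5 = 3.4730.
M₂ = 8.29 − 7.2269 + 5 = 6.0631.
L₁/L₂ = 10^(0.4(M₂ − M₁)) = 10^(0.4 × 2.5901) = 10^1.03604 = 10.865.

L₁/L₂ = 10.9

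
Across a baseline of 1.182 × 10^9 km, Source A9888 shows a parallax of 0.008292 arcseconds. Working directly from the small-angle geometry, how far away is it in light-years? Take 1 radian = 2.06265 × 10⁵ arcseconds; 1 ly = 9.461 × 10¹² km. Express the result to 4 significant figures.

3108 ly

θ = 0.008292″ = 0.008292/206265 = 4.0201 × 10^-8 rad.
d = B/θ = (1.182 × 10^9) / (4.0201 × 10^-8) = 2.9402 × 10^16 km = (2.9402 × 10^16) / (9.461 × 10^12) ly = 3107.7 ly.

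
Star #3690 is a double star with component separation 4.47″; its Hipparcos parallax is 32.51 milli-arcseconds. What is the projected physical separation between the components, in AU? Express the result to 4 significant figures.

137.5 AU

d = 1/p = 1/0.03251″ = 30.76 pc.
At distance d (pc), an angle of θ arcsec spans θ·d AU: s = 4.47 × 30.76 = 137.5 AU.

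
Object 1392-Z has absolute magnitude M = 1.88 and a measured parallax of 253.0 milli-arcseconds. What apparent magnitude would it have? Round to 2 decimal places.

m = -0.14

d = 1/p = 1/0.2530″ = 3.9526 pc.
m − M = 5 log₁₀ d − 5 = 5 log₁₀(3.9526) − 5 = 2.9844 − 5 = -2.0156.
m = M + (m − M) = 1.88 + (-2.0156) = -0.14.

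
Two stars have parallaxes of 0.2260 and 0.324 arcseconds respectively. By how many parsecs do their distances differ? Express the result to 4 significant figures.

1.338 pc

d_A = 1/0.2260″ = 4.4248 pc; d_B = 1/0.3240″ = 3.0864 pc.
|d_B − d_A| = |3.0864 − 4.4248| = 1.3384 pc.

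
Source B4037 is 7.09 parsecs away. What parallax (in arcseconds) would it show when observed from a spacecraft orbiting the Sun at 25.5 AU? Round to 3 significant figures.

3.60 arcsec

p (arcsec) = B (AU) / d (pc).
p = 25.5 / 7.09 = 3.5966 arcsec.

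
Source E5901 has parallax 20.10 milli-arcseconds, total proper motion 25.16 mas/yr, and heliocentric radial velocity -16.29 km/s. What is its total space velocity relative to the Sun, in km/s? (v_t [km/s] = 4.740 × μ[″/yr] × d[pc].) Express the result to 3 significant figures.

d = 1/p = 1/0.02010″ = 49.751 pc.
μ = 25.16 mas/yr = 0.02516 ″/yr.
v_t = 4.740 μ d = 4.740 × 0.02516 × 49.751 = 5.9332 km/s.
v = √(v_r² + v_t²) = √((-16.29)² + 5.9332²) = √300.567 = 17.337 km/s.

17.3 km/s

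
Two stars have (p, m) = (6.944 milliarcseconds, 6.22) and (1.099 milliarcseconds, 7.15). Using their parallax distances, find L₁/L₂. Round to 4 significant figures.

L₁/L₂ = 0.05899

d₁ = 1/p₁ = 1/0.006944″ = 144.01 pc; d₂ = 1/p₂ = 1/0.001099″ = 909.92 pc.
M₁ = m₁ − 5 log₁₀ d₁ + 5 = 6.22 − 10.7920 + 5 = 0.4280.
M₂ = 7.15 − 14.7950 + 5 = -2.6450.
L₁/L₂ = 10^(0.4(M₂ − M₁)) = 10^(0.4 × (-3.0730)) = 10^(-1.22920) = 0.058993.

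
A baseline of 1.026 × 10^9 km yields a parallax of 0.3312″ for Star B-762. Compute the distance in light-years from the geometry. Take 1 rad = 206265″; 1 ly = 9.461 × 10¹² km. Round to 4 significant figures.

67.54 ly

θ = 0.3312″ = 0.3312/206265 = 1.6057 × 10^-6 rad.
d = B/θ = (1.026 × 10^9) / (1.6057 × 10^-6) = 6.3897 × 10^14 km = (6.3897 × 10^14) / (9.461 × 10^12) ly = 67.537 ly.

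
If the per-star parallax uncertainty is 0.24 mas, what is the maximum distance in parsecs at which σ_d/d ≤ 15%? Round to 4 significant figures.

625.0 pc

σ_d/d = σ_p/p, so the condition is σ_p/p ≤ 0.15, i.e. p ≥ σ_p/0.15.
p_min = 0.24/0.15 = 1.6 mas = 0.0016 arcsec.
d_max = 1/p_min = 1/0.0016 = 625 pc.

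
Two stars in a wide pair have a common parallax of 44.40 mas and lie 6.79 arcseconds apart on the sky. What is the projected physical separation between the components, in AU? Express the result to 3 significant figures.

d = 1/p = 1/0.04440″ = 22.523 pc.
At distance d (pc), an angle of θ arcsec spans θ·d AU: s = 6.79 × 22.523 = 152.93 AU.

153 AU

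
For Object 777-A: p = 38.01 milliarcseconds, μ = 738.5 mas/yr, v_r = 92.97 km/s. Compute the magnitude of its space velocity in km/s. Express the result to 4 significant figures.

d = 1/p = 1/0.03801″ = 26.309 pc.
μ = 738.5 mas/yr = 0.7385 ″/yr.
v_t = 4.740 μ d = 4.740 × 0.7385 × 26.309 = 92.094 km/s.
v = √(v_r² + v_t²) = √(92.97² + 92.094²) = √17124.7 = 130.86 km/s.

130.9 km/s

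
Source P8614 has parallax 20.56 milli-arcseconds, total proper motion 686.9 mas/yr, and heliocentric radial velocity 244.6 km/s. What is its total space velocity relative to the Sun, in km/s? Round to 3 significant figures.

d = 1/p = 1/0.02056″ = 48.638 pc.
μ = 686.9 mas/yr = 0.6869 ″/yr.
v_t = 4.740 μ d = 4.740 × 0.6869 × 48.638 = 158.36 km/s.
v = √(v_r² + v_t²) = √(244.6² + 158.36²) = √84907 = 291.39 km/s.

291 km/s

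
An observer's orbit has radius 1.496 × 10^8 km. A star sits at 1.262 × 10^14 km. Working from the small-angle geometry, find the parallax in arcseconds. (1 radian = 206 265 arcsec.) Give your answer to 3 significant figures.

θ ≈ B/d = (1.496 × 10^8) / (1.262 × 10^14) = 1.1854 × 10^-6 rad.
In arcseconds: 1.1854 × 10^-6 × 206265 = 0.24451″.

0.245 arcsec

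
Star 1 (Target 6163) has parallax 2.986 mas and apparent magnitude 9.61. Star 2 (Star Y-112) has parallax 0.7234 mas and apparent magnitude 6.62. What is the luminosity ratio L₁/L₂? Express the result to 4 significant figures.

L₁/L₂ = 0.003737

d₁ = 1/p₁ = 1/0.002986″ = 334.9 pc; d₂ = 1/p₂ = 1/0.0007234″ = 1382.4 pc.
M₁ = m₁ − 5 log₁₀ d₁ + 5 = 9.61 − 12.6246 + 5 = 1.9854.
M₂ = 6.62 − 15.7032 + 5 = -4.0832.
L₁/L₂ = 10^(0.4(M₂ − M₁)) = 10^(0.4 × (-6.0686)) = 10^(-2.42744) = 0.0037373.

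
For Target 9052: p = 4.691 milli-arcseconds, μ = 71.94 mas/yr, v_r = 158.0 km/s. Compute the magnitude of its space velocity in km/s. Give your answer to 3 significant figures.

d = 1/p = 1/0.004691″ = 213.17 pc.
μ = 71.94 mas/yr = 0.07194 ″/yr.
v_t = 4.740 μ d = 4.740 × 0.07194 × 213.17 = 72.69 km/s.
v = √(v_r² + v_t²) = √(158.0² + 72.69²) = √30247.8 = 173.92 km/s.

174 km/s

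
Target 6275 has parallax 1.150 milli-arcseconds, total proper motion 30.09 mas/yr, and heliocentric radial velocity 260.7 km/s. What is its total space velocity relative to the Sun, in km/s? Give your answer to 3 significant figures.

d = 1/p = 1/0.001150″ = 869.57 pc.
μ = 30.09 mas/yr = 0.03009 ″/yr.
v_t = 4.740 μ d = 4.740 × 0.03009 × 869.57 = 124.02 km/s.
v = √(v_r² + v_t²) = √(260.7² + 124.02²) = √83345.5 = 288.7 km/s.

289 km/s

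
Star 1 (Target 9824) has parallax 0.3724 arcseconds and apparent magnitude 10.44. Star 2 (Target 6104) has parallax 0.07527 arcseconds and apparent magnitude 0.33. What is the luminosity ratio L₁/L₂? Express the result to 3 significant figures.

d₁ = 1/p₁ = 1/0.3724″ = 2.6853 pc; d₂ = 1/p₂ = 1/0.07527″ = 13.286 pc.
M₁ = m₁ − 5 log₁₀ d₁ + 5 = 10.44 − 2.1450 + 5 = 13.2950.
M₂ = 0.33 − 5.6170 + 5 = -0.2870.
L₁/L₂ = 10^(0.4(M₂ − M₁)) = 10^(0.4 × (-13.5820)) = 10^(-5.43280) = 0.0000036915.

L₁/L₂ = 3.69 × 10^-6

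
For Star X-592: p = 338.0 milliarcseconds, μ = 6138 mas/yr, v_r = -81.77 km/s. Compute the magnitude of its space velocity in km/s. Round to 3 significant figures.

d = 1/p = 1/0.3380″ = 2.9586 pc.
μ = 6138 mas/yr = 6.138 ″/yr.
v_t = 4.740 μ d = 4.740 × 6.138 × 2.9586 = 86.078 km/s.
v = √(v_r² + v_t²) = √((-81.77)² + 86.078²) = √14095.8 = 118.73 km/s.

119 km/s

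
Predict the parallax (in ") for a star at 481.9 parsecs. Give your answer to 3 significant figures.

0.00208 "

p = 1/d = 1/481.9 = 0.0020751 arcsec.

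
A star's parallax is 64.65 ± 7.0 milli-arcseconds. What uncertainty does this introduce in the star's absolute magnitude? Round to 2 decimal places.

M = m − 5 log₁₀ d + 5 = m + 5 log₁₀ p + 5, so ∂M/∂p = 5/(p ln 10).
σ_M = (5/ln 10) · (σ_p/p) = 2.1715 × 7.0/64.65 = 2.1715 × 0.10828 = 0.23513.

σ_M = 0.24 mag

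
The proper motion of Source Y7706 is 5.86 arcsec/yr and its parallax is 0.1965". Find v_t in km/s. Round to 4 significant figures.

141.4 km/s

d = 1/p = 1/0.1965″ = 5.0891 pc.
v_t = 4.74 × μ × d = 4.74 × 5.86 × 5.0891 = 141.36 km/s.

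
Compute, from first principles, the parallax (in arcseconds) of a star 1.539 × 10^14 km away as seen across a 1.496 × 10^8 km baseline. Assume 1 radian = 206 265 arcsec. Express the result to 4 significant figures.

θ ≈ B/d = (1.496 × 10^8) / (1.539 × 10^14) = 9.7206 × 10^-7 rad.
In arcseconds: 9.7206 × 10^-7 × 206265 = 0.2005″.

0.2005 arcsec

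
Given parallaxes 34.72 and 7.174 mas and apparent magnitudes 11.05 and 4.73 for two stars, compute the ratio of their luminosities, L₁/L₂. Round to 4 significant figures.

L₁/L₂ = 0.0001266

d₁ = 1/p₁ = 1/0.03472″ = 28.802 pc; d₂ = 1/p₂ = 1/0.007174″ = 139.39 pc.
M₁ = m₁ − 5 log₁₀ d₁ + 5 = 11.05 − 7.2971 + 5 = 8.7529.
M₂ = 4.73 − 10.7212 + 5 = -0.9912.
L₁/L₂ = 10^(0.4(M₂ − M₁)) = 10^(0.4 × (-9.7441)) = 10^(-3.89764) = 0.00012658.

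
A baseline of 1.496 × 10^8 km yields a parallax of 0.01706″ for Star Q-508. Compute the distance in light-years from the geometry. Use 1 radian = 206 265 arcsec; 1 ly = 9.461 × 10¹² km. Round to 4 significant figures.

θ = 0.01706″ = 0.01706/206265 = 8.2709 × 10^-8 rad.
d = B/θ = (1.496 × 10^8) / (8.2709 × 10^-8) = 1.8088 × 10^15 km = (1.8088 × 10^15) / (9.461 × 10^12) ly = 191.18 ly.

191.2 ly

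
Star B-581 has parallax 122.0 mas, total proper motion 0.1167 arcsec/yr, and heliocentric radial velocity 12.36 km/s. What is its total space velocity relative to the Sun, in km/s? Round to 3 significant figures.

13.2 km/s

d = 1/p = 1/0.1220″ = 8.1967 pc.
v_t = 4.740 μ d = 4.740 × 0.1167 × 8.1967 = 4.5341 km/s.
v = √(v_r² + v_t²) = √(12.36² + 4.5341²) = √173.328 = 13.165 km/s.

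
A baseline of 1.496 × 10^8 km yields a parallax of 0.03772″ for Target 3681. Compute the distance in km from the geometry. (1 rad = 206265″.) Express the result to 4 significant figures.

8.181 × 10^14 km

θ = 0.03772″ = 0.03772/206265 = 1.8287 × 10^-7 rad.
d = B/θ = (1.496 × 10^8) / (1.8287 × 10^-7) = 8.1807 × 10^14 km.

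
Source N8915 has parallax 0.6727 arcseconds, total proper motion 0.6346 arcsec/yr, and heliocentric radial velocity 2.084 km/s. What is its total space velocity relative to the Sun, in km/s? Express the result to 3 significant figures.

4.93 km/s

d = 1/p = 1/0.6727″ = 1.4865 pc.
v_t = 4.740 μ d = 4.740 × 0.6346 × 1.4865 = 4.4714 km/s.
v = √(v_r² + v_t²) = √(2.084² + 4.4714²) = √24.3365 = 4.9332 km/s.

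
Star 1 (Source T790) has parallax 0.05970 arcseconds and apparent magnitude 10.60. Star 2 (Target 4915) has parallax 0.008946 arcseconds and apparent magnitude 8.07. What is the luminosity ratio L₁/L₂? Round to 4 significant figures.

L₁/L₂ = 0.002184

d₁ = 1/p₁ = 1/0.05970″ = 16.75 pc; d₂ = 1/p₂ = 1/0.008946″ = 111.78 pc.
M₁ = m₁ − 5 log₁₀ d₁ + 5 = 10.60 − 6.1201 + 5 = 9.4799.
M₂ = 8.07 − 10.2418 + 5 = 2.8282.
L₁/L₂ = 10^(0.4(M₂ − M₁)) = 10^(0.4 × (-6.6517)) = 10^(-2.66068) = 0.0021843.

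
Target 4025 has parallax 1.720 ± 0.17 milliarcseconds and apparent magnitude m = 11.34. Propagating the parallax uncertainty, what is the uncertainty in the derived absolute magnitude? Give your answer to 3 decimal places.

M = m − 5 log₁₀ d + 5 = m + 5 log₁₀ p + 5, so ∂M/∂p = 5/(p ln 10).
σ_M = (5/ln 10) · (σ_p/p) = 2.1715 × 0.17/1.720 = 2.1715 × 0.098837 = 0.21462.

σ_M = 0.215 mag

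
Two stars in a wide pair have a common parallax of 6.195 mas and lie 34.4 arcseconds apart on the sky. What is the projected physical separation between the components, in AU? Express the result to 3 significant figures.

d = 1/p = 1/0.006195″ = 161.42 pc.
At distance d (pc), an angle of θ arcsec spans θ·d AU: s = 34.4 × 161.42 = 5552.8 AU.

5550 AU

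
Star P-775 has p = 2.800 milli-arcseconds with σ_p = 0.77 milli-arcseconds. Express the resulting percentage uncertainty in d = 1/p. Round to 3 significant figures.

For d = 1/p, |σ_d/d| = |σ_p/p|.
σ_p/p = 0.77 / 2.800 = 0.275 = 27.5%.

27.5%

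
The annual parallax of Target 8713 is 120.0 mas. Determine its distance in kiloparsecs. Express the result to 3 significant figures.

0.00833 kpc

p = 120.0 mas = 0.1200 arcsec.
d = 1/p = 1/0.1200 = 8.3333 pc.
= 0.0083333 kpc.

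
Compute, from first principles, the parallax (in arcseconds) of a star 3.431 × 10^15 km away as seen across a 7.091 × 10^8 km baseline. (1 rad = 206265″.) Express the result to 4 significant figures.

θ ≈ B/d = (7.091 × 10^8) / (3.431 × 10^15) = 2.0667 × 10^-7 rad.
In arcseconds: 2.0667 × 10^-7 × 206265 = 0.042629″.

0.04263 arcsec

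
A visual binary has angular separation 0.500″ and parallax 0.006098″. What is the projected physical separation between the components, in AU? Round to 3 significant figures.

d = 1/p = 1/0.006098″ = 163.99 pc.
At distance d (pc), an angle of θ arcsec spans θ·d AU: s = 0.500 × 163.99 = 81.995 AU.

82.0 AU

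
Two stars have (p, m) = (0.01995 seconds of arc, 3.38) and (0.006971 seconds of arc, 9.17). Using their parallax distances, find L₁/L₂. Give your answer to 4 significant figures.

d₁ = 1/p₁ = 1/0.01995″ = 50.125 pc; d₂ = 1/p₂ = 1/0.006971″ = 143.45 pc.
M₁ = m₁ − 5 log₁₀ d₁ + 5 = 3.38 − 8.5003 + 5 = -0.1203.
M₂ = 9.17 − 10.7835 + 5 = 3.3865.
L₁/L₂ = 10^(0.4(M₂ − M₁)) = 10^(0.4 × 3.5068) = 10^1.40272 = 25.277.

L₁/L₂ = 25.28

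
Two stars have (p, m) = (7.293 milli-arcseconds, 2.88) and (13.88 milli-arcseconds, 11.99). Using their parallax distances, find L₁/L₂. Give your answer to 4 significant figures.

d₁ = 1/p₁ = 1/0.007293″ = 137.12 pc; d₂ = 1/p₂ = 1/0.01388″ = 72.046 pc.
M₁ = m₁ − 5 log₁₀ d₁ + 5 = 2.88 − 10.6855 + 5 = -2.8055.
M₂ = 11.99 − 9.2880 + 5 = 7.7020.
L₁/L₂ = 10^(0.4(M₂ − M₁)) = 10^(0.4 × 10.5075) = 10^4.20300 = 15959.

L₁/L₂ = 15960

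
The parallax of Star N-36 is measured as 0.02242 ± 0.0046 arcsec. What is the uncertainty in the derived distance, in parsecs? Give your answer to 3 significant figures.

9.15 pc

d = 1/p, so σ_d = σ_p / p².
σ_d = 0.00460 / (0.02242)² = 0.00460 / 0.00050266 = 9.1513 pc.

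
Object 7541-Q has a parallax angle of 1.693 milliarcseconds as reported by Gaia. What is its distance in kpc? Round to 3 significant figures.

p = 1.693 milliarcseconds = 0.001693 arcsec.
d = 1/p = 1/0.001693 = 590.67 pc.
= 0.59067 kpc.

0.591 kpc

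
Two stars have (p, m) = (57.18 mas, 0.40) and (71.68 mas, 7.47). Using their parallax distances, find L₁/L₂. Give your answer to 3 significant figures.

L₁/L₂ = 1060

d₁ = 1/p₁ = 1/0.05718″ = 17.489 pc; d₂ = 1/p₂ = 1/0.07168″ = 13.951 pc.
M₁ = m₁ − 5 log₁₀ d₁ + 5 = 0.40 − 6.2138 + 5 = -0.8138.
M₂ = 7.47 − 5.7230 + 5 = 6.7470.
L₁/L₂ = 10^(0.4(M₂ − M₁)) = 10^(0.4 × 7.5608) = 10^3.02432 = 1057.6.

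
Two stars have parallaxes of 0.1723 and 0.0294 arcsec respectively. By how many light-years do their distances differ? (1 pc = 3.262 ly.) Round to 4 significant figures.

92.02 ly

d_A = 1/0.1723″ = 5.8038 pc; d_B = 1/0.02940″ = 34.014 pc.
|d_B − d_A| = |34.014 − 5.8038| = 28.21 pc = 28.21 × 3.262 ly = 92.021 ly.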